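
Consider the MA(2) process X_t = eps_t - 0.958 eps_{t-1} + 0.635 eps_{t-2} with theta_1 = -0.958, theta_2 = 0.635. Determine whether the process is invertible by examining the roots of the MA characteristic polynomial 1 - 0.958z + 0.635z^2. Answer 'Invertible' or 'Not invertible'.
\text{Invertible}

The MA(q) characteristic polynomial is P(z) = 1 - 0.958z + 0.635z^2.
Invertibility requires all roots to lie outside the unit circle, i.e. |z| > 1 for every root.
Set 1 + (-0.958) z + (0.635) z^2 = 0, i.e. a z^2 + b z + c = 0 with a = 0.635, b = -0.958, c = 1.
Discriminant D = b^2 - 4ac = (-0.958)^2 - 4*(0.635)*1 = 0.917764 - (2.54) = -1.622236.
D < 0, so the roots are the complex-conjugate pair z = (-b +/- i sqrt(-D)) / (2a) = 0.7543 +/- 1.0029i.
For a conjugate pair |z|^2 = z * conj(z) = (product of roots) = c/a = 1/(0.635) = 1.574803, so |z| = sqrt(1.574803) = 1.2549 for both roots.
Moduli of all roots: 1.2549, 1.2549.
All moduli strictly greater than 1? Yes.
Verdict: Invertible.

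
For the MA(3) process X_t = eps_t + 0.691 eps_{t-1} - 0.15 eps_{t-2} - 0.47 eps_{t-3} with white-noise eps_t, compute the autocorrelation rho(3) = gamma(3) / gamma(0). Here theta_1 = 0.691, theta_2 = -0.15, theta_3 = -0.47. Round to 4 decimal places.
\rho(3) = -0.2731

For an MA(q) process with theta_0 = 1, the autocovariance is
  gamma(k) = sigma^2 * sum_{i=0..q-k} theta_i * theta_{i+k},
and rho(k) = gamma(k) / gamma(0). Sigma^2 cancels.
  numerator   = (1)*(-0.47) = -0.47.
  denominator = (1)^2 + (0.691)^2 + (-0.15)^2 + (-0.47)^2 = 1.720881.
  rho(3) = -0.47 / 1.720881 = -0.2731.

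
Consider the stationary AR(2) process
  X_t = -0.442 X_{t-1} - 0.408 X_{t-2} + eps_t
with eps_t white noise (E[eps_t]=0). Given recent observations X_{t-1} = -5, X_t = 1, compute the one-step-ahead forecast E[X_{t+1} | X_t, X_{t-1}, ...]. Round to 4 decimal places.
E[X_{t+1} \mid \mathcal F_t] = 1.5980

For an AR(p) model X_t = c + sum_i phi_i X_{t-i} + eps_t, the
one-step-ahead conditional mean is
  E[X_{t+1} | X_t, ...] = c + sum_i phi_i X_{t+1-i}.
Substitute known values:
  E[X_{t+1} | ...] = (-0.442) * (1) + (-0.408) * (-5)
                   = 1.5980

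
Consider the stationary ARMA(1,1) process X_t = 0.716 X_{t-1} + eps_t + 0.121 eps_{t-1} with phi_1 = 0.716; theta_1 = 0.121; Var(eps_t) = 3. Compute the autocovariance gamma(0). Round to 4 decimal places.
\gamma(0) = 7.3126

Multiply the model equation by X_{t-k} and take expectations. With theta_0 = psi_0 = 1 and psi_j the MA(infinity) weights, this gives
  gamma(k) - sum_i phi_i gamma(k-i) = c_k,
  c_k = sigma^2 * sum_{j=k..q} theta_j psi_{j-k}   (c_k = 0 for k > q),
using gamma(-m) = gamma(m).
psi-weights needed (psi_j = theta_j + sum_i phi_i psi_{j-i}):
  psi_1 = theta_1 + phi_1 = 0.121 + (0.716) = 0.837
Right-hand sides:
  c_0 = sigma^2 (1 + theta_1 psi_1) = 3 * (1 + (0.121)(0.837)) = 3 * 1.101277 = 3.303831
  c_1 = sigma^2 theta_1 = 3 * (0.121) = 0.363
  c_2 = 0
Equations for k = 0 and k = 1 (AR order 1):
  gamma(0) = phi_1 gamma(1) + c_0
  gamma(1) = phi_1 gamma(0) + c_1
Substituting the second into the first: gamma(0) (1 - phi_1^2) = c_0 + phi_1 c_1, so
  gamma(0) = (c_0 + phi_1 c_1) / (1 - phi_1^2) = (3.303831 + (0.716)(0.363)) / (1 - (0.716)^2) = 3.563739 / 0.487344 = 7.312574.
Therefore gamma(0) = 7.3126 (to 4 decimal places).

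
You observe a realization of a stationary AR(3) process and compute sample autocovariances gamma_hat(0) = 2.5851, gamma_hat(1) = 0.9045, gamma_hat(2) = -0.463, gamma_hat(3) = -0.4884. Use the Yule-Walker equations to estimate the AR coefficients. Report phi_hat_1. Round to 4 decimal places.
\hat\phi_{1} = 0.4770

The Yule-Walker equations for an AR(p) process read, in matrix form,
  Gamma_p phi = r_p,   with   (Gamma_p)_{ij} = gamma(|i - j|),
                       (r_p)_i = gamma(i),   i,j = 1..p.
Substitute the sample gammas (Toeplitz matrix and right-hand side of size 3):
  Gamma_p = [[2.5851, 0.9045, -0.463], [0.9045, 2.5851, 0.9045], [-0.463, 0.9045, 2.5851]]
  r_p     = [0.9045, -0.463, -0.4884]
Written out (R1..R3):
  (R1) 2.5851 phi_1 + 0.9045 phi_2 - 0.463 phi_3 = 0.9045
  (R2) 0.9045 phi_1 + 2.5851 phi_2 + 0.9045 phi_3 = -0.463
  (R3) -0.463 phi_1 + 0.9045 phi_2 + 2.5851 phi_3 = -0.4884
Gaussian elimination:
  R2 <- R2 - (0.9045/2.5851) R1 = R2 - (0.34989) R1:  2.268625 phi_2 + 1.066499 phi_3 = -0.779475
  R3 <- R3 - (-0.463/2.5851) R1 = R3 - (-0.179103) R1:  1.066499 phi_2 + 2.502175 phi_3 = -0.326401
  R3 <- R3 - (1.066499/2.268625) R2 = R3 - (0.470108) R2:  2.000805 phi_3 = 0.040037
Back-substitution:
  phi_hat_3 = 0.040037 / 2.000805 = 0.02001
  phi_hat_2 = (-0.779475 - (1.066499)(0.02001)) / 2.268625 = -0.352996
  phi_hat_1 = (0.9045 - (0.9045)(-0.352996) - (-0.463)(0.02001)) / 2.5851 = 0.476983
So phi_hat = [0.4770, -0.3530, 0.0200].
Therefore phi_hat_1 = 0.4770.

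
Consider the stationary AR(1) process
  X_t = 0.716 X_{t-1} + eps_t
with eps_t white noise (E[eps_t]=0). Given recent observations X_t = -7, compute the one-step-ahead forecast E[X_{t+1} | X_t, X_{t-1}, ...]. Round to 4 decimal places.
E[X_{t+1} \mid \mathcal F_t] = -5.0120

For an AR(p) model X_t = c + sum_i phi_i X_{t-i} + eps_t, the
one-step-ahead conditional mean is
  E[X_{t+1} | X_t, ...] = c + sum_i phi_i X_{t+1-i}.
Substitute known values:
  E[X_{t+1} | ...] = (0.716) * (-7)
                   = -5.0120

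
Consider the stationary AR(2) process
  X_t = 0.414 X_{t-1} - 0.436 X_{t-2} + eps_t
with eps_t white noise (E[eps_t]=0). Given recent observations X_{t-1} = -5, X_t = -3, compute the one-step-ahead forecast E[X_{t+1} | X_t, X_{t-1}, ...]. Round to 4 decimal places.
E[X_{t+1} \mid \mathcal F_t] = 0.9380

For an AR(p) model X_t = c + sum_i phi_i X_{t-i} + eps_t, the
one-step-ahead conditional mean is
  E[X_{t+1} | X_t, ...] = c + sum_i phi_i X_{t+1-i}.
Substitute known values:
  E[X_{t+1} | ...] = (0.414) * (-3) + (-0.436) * (-5)
                   = 0.9380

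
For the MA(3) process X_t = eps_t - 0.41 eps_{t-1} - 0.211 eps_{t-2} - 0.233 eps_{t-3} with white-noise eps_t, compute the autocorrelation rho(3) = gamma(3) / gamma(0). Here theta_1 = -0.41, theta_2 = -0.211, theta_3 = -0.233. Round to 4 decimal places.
\rho(3) = -0.1839

For an MA(q) process with theta_0 = 1, the autocovariance is
  gamma(k) = sigma^2 * sum_{i=0..q-k} theta_i * theta_{i+k},
and rho(k) = gamma(k) / gamma(0). Sigma^2 cancels.
  numerator   = (1)*(-0.233) = -0.233.
  denominator = (1)^2 + (-0.41)^2 + (-0.211)^2 + (-0.233)^2 = 1.26691.
  rho(3) = -0.233 / 1.26691 = -0.1839.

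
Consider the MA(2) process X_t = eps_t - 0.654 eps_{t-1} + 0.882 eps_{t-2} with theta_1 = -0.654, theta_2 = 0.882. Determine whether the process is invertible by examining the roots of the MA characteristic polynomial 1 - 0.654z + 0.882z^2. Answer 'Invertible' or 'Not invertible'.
\text{Invertible}

The MA(q) characteristic polynomial is P(z) = 1 - 0.654z + 0.882z^2.
Invertibility requires all roots to lie outside the unit circle, i.e. |z| > 1 for every root.
Set 1 + (-0.654) z + (0.882) z^2 = 0, i.e. a z^2 + b z + c = 0 with a = 0.882, b = -0.654, c = 1.
Discriminant D = b^2 - 4ac = (-0.654)^2 - 4*(0.882)*1 = 0.427716 - (3.528) = -3.100284.
D < 0, so the roots are the complex-conjugate pair z = (-b +/- i sqrt(-D)) / (2a) = 0.3707 +/- 0.9982i.
For a conjugate pair |z|^2 = z * conj(z) = (product of roots) = c/a = 1/(0.882) = 1.133787, so |z| = sqrt(1.133787) = 1.0648 for both roots.
Moduli of all roots: 1.0648, 1.0648.
All moduli strictly greater than 1? Yes.
Verdict: Invertible.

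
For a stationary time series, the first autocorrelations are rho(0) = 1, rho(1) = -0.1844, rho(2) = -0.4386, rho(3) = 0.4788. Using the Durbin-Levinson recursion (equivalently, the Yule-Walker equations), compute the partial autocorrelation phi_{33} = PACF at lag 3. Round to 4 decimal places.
\phi_{33} = 0.3649

The PACF at lag k is phi_{kk}, the last component of the solution
to the Yule-Walker system G_k phi = r_k where
  (G_k)_{ij} = rho(|i - j|), (r_k)_i = rho(i), i,j = 1..k.
Equivalently, Durbin-Levinson gives phi_{kk} iteratively:
  phi_{11} = rho(1)
  phi_{kk} = [rho(k) - sum_{j=1..k-1} phi_{k-1,j} rho(k-j)]
            / [1 - sum_{j=1..k-1} phi_{k-1,j} rho(j)],
  phi_{k,j} = phi_{k-1,j} - phi_{kk} phi_{k-1,k-j},  j = 1..k-1.
Step k = 1:
  phi_11 = rho(1) = -0.1844.
Step k = 2:
  phi_22 = [rho(2) - phi_11 rho(1)] / [1 - phi_11 rho(1)] = [-0.4386 - (-0.1844)(-0.1844)] / [1 - (-0.1844)(-0.1844)]
         = -0.47260336 / 0.96599664 = -0.489239.
  Update: phi_21 = phi_11 - phi_22 phi_11 = -0.1844 - (-0.489239)(-0.1844) = -0.274616.
Step k = 3:
  phi_33 = [rho(3) - phi_21 rho(2) - phi_22 rho(1)] / [1 - phi_21 rho(1) - phi_22 rho(2)]
    numerator   = 0.4788 - (-0.274616)(-0.4386) - (-0.489239)(-0.1844) = 0.26813786
    denominator = 1 - (-0.274616)(-0.1844) - (-0.489239)(-0.4386) = 0.73478058
  phi_33 = 0.26813786 / 0.73478058 = 0.3649.
Therefore phi_{33} = 0.3649.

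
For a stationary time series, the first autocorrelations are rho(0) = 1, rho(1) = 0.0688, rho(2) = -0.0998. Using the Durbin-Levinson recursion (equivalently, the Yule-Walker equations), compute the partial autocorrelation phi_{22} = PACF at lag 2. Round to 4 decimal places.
\phi_{22} = -0.1050

The PACF at lag k is phi_{kk}, the last component of the solution
to the Yule-Walker system G_k phi = r_k where
  (G_k)_{ij} = rho(|i - j|), (r_k)_i = rho(i), i,j = 1..k.
Equivalently, Durbin-Levinson gives phi_{kk} iteratively:
  phi_{11} = rho(1)
  phi_{kk} = [rho(k) - sum_{j=1..k-1} phi_{k-1,j} rho(k-j)]
            / [1 - sum_{j=1..k-1} phi_{k-1,j} rho(j)],
  phi_{k,j} = phi_{k-1,j} - phi_{kk} phi_{k-1,k-j},  j = 1..k-1.
Step k = 1:
  phi_11 = rho(1) = 0.0688.
Step k = 2:
  phi_22 = [rho(2) - phi_11 rho(1)] / [1 - phi_11 rho(1)] = [-0.0998 - (0.0688)(0.0688)] / [1 - (0.0688)(0.0688)]
         = -0.10453344 / 0.99526656 = -0.105.
Therefore phi_{22} = -0.1050.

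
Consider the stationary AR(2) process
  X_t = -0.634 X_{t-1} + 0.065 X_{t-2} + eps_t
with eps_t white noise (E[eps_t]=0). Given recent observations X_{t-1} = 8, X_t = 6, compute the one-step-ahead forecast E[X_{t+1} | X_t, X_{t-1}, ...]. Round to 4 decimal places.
E[X_{t+1} \mid \mathcal F_t] = -3.2840

For an AR(p) model X_t = c + sum_i phi_i X_{t-i} + eps_t, the
one-step-ahead conditional mean is
  E[X_{t+1} | X_t, ...] = c + sum_i phi_i X_{t+1-i}.
Substitute known values:
  E[X_{t+1} | ...] = (-0.634) * (6) + (0.065) * (8)
                   = -3.2840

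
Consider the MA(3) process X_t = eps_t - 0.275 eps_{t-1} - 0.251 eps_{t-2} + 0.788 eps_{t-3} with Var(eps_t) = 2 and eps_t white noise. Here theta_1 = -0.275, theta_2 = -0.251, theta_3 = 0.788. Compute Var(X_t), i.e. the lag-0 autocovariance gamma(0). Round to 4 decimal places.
\gamma(0) = 3.5191

For an MA(q) process X_t = eps_t + sum_i theta_i eps_{t-i} with
Var(eps_t) = sigma^2, the variance is
  gamma(0) = sigma^2 * (1 + sum_i theta_i^2).
  sum_i theta_i^2 = (-0.275)^2 + (-0.251)^2 + (0.788)^2 = 0.075625 + 0.063001 + 0.620944 = 0.75957.
  gamma(0) = 2 * (1 + 0.75957) = 2 * 1.75957 = 3.51914, which rounds to 3.5191.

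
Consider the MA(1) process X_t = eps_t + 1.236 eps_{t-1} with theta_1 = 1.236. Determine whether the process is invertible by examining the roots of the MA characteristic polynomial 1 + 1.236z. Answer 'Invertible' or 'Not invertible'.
\text{Not invertible}

The MA(q) characteristic polynomial is P(z) = 1 + 1.236z.
Invertibility requires all roots to lie outside the unit circle, i.e. |z| > 1 for every root.
This is linear in z: 1 + (1.236) z = 0  =>  z = -1/(1.236) = -0.809061,  |z| = 0.809061.
Moduli of all roots: 0.8091.
All moduli strictly greater than 1? No.
Verdict: Not invertible.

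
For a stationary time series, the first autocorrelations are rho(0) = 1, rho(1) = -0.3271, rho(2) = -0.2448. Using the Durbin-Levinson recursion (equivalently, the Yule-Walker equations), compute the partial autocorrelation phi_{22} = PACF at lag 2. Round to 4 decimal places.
\phi_{22} = -0.3939

The PACF at lag k is phi_{kk}, the last component of the solution
to the Yule-Walker system G_k phi = r_k where
  (G_k)_{ij} = rho(|i - j|), (r_k)_i = rho(i), i,j = 1..k.
Equivalently, Durbin-Levinson gives phi_{kk} iteratively:
  phi_{11} = rho(1)
  phi_{kk} = [rho(k) - sum_{j=1..k-1} phi_{k-1,j} rho(k-j)]
            / [1 - sum_{j=1..k-1} phi_{k-1,j} rho(j)],
  phi_{k,j} = phi_{k-1,j} - phi_{kk} phi_{k-1,k-j},  j = 1..k-1.
Step k = 1:
  phi_11 = rho(1) = -0.3271.
Step k = 2:
  phi_22 = [rho(2) - phi_11 rho(1)] / [1 - phi_11 rho(1)] = [-0.2448 - (-0.3271)(-0.3271)] / [1 - (-0.3271)(-0.3271)]
         = -0.35179441 / 0.89300559 = -0.3939.
Therefore phi_{22} = -0.3939.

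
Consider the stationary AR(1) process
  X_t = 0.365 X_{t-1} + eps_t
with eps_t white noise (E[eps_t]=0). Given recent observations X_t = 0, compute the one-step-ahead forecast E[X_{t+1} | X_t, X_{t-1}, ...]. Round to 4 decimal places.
E[X_{t+1} \mid \mathcal F_t] = 0.0000

For an AR(p) model X_t = c + sum_i phi_i X_{t-i} + eps_t, the
one-step-ahead conditional mean is
  E[X_{t+1} | X_t, ...] = c + sum_i phi_i X_{t+1-i}.
Substitute known values:
  E[X_{t+1} | ...] = (0.365) * (0)
                   = 0.0000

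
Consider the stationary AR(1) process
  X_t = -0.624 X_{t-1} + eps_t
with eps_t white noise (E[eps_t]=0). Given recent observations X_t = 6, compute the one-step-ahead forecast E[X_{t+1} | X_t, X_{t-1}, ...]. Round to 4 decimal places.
E[X_{t+1} \mid \mathcal F_t] = -3.7440

For an AR(p) model X_t = c + sum_i phi_i X_{t-i} + eps_t, the
one-step-ahead conditional mean is
  E[X_{t+1} | X_t, ...] = c + sum_i phi_i X_{t+1-i}.
Substitute known values:
  E[X_{t+1} | ...] = (-0.624) * (6)
                   = -3.7440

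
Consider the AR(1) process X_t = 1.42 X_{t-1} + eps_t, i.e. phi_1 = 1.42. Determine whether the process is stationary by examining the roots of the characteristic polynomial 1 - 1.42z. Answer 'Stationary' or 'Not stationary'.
\text{Not stationary}

The AR(p) characteristic polynomial is P(z) = 1 - 1.42z.
Stationarity requires all roots to lie outside the unit circle, i.e. |z| > 1 for every root.
This is linear in z: 1 + (-1.42) z = 0  =>  z = -1/(-1.42) = 0.704225,  |z| = 0.704225.
Moduli of all roots: 0.7042.
All moduli strictly greater than 1? No.
Verdict: Not stationary.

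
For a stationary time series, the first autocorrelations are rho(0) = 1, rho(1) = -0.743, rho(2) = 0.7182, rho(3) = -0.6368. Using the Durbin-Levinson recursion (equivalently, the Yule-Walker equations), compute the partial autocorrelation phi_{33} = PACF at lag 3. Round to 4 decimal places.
\phi_{33} = -0.0660

The PACF at lag k is phi_{kk}, the last component of the solution
to the Yule-Walker system G_k phi = r_k where
  (G_k)_{ij} = rho(|i - j|), (r_k)_i = rho(i), i,j = 1..k.
Equivalently, Durbin-Levinson gives phi_{kk} iteratively:
  phi_{11} = rho(1)
  phi_{kk} = [rho(k) - sum_{j=1..k-1} phi_{k-1,j} rho(k-j)]
            / [1 - sum_{j=1..k-1} phi_{k-1,j} rho(j)],
  phi_{k,j} = phi_{k-1,j} - phi_{kk} phi_{k-1,k-j},  j = 1..k-1.
Step k = 1:
  phi_11 = rho(1) = -0.743.
Step k = 2:
  phi_22 = [rho(2) - phi_11 rho(1)] / [1 - phi_11 rho(1)] = [0.7182 - (-0.743)(-0.743)] / [1 - (-0.743)(-0.743)]
         = 0.166151 / 0.447951 = 0.370913.
  Update: phi_21 = phi_11 - phi_22 phi_11 = -0.743 - (0.370913)(-0.743) = -0.467411.
Step k = 3:
  phi_33 = [rho(3) - phi_21 rho(2) - phi_22 rho(1)] / [1 - phi_21 rho(1) - phi_22 rho(2)]
    numerator   = -0.6368 - (-0.467411)(0.7182) - (0.370913)(-0.743) = -0.02551653
    denominator = 1 - (-0.467411)(-0.743) - (0.370913)(0.7182) = 0.38632338
  phi_33 = -0.02551653 / 0.38632338 = -0.066.
Therefore phi_{33} = -0.0660.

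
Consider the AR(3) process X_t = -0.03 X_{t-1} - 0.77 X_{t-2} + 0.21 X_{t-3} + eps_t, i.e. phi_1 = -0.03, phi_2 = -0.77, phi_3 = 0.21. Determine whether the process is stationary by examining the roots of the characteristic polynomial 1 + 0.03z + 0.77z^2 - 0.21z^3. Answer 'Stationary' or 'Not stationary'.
\text{Stationary}

The AR(p) characteristic polynomial is P(z) = 1 + 0.03z + 0.77z^2 - 0.21z^3.
Stationarity requires all roots to lie outside the unit circle, i.e. |z| > 1 for every root.
Degree 3: look for a simple real root z0 first, then factor out (1 - z/z0) and solve the remaining quadratic.
Testing z0 = 4: P(4) = 1 + (0.03)(4) + (0.77)(4)^2 + (-0.21)(4)^3
  = 1 + (0.12) + (12.32) + (-13.44) = 0.  So z_0 = 4 is a root, |z_0| = 4.
Divide out the factor (1 - 0.25 z) = (1 - z/z0) (since 1/z0 = 0.25):
  P(z) = (1 - 0.25 z)(1 + (0.28) z + (0.84) z^2)
  [check: z-coef 0.28 - (0.25) = 0.03; z^2-coef 0.84 - (0.25)(0.28) = 0.77; z^3-coef -(0.25)(0.84) = -0.21.]
Remaining roots from the quadratic factor 1 + (0.28) z + (0.84) z^2:
  Set 1 + (0.28) z + (0.84) z^2 = 0, i.e. a z^2 + b z + c = 0 with a = 0.84, b = 0.28, c = 1.
  Discriminant D = b^2 - 4ac = (0.28)^2 - 4*(0.84)*1 = 0.0784 - (3.36) = -3.2816.
  D < 0, so the roots are the complex-conjugate pair z = (-b +/- i sqrt(-D)) / (2a) = -0.1667 +/- 1.0783i.
  For a conjugate pair |z|^2 = z * conj(z) = (product of roots) = c/a = 1/(0.84) = 1.190476, so |z| = sqrt(1.190476) = 1.0911 for both roots.
Moduli of all roots: 4.0000, 1.0911, 1.0911.
All moduli strictly greater than 1? Yes.
Verdict: Stationary.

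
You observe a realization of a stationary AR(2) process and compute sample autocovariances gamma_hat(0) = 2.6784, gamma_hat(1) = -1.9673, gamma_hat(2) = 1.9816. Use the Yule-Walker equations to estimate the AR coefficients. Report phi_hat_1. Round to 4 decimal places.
\hat\phi_{1} = -0.4150

The Yule-Walker equations for an AR(p) process read, in matrix form,
  Gamma_p phi = r_p,   with   (Gamma_p)_{ij} = gamma(|i - j|),
                       (r_p)_i = gamma(i),   i,j = 1..p.
Substitute the sample gammas (Toeplitz matrix and right-hand side of size 2):
  Gamma_p = [[2.6784, -1.9673], [-1.9673, 2.6784]]
  r_p     = [-1.9673, 1.9816]
Written out:
  2.6784 phi_1 - 1.9673 phi_2 = -1.9673
  -1.9673 phi_1 + 2.6784 phi_2 = 1.9816
Solve by Cramer's rule:
  det = gamma(0)^2 - gamma(1)^2 = (2.6784)^2 - (-1.9673)^2 = 7.17382656 - 3.87026929 = 3.30355727
  phi_hat_1 = [gamma(1) gamma(0) - gamma(1) gamma(2)] / det = [(-1.9673)(2.6784) - (-1.9673)(1.9816)] / 3.30355727 = -1.37081464 / 3.30355727 = -0.415
  phi_hat_2 = [gamma(0) gamma(2) - gamma(1)^2] / det = [(2.6784)(1.9816) - (-1.9673)^2] / 3.30355727 = 1.43724815 / 3.30355727 = 0.4351
So phi_hat = [-0.4150, 0.4351].
Therefore phi_hat_1 = -0.4150.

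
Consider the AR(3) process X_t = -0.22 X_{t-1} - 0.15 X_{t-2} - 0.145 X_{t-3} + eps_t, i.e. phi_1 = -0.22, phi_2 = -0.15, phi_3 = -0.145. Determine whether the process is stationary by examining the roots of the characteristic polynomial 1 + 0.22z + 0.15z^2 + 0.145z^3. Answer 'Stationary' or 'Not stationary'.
\text{Stationary}

The AR(p) characteristic polynomial is P(z) = 1 + 0.22z + 0.15z^2 + 0.145z^3.
Stationarity requires all roots to lie outside the unit circle, i.e. |z| > 1 for every root.
Degree 3: look for a simple real root z0 first, then factor out (1 - z/z0) and solve the remaining quadratic.
Testing z0 = -2: P(-2) = 1 + (0.22)(-2) + (0.15)(-2)^2 + (0.145)(-2)^3
  = 1 + (-0.44) + (0.6) + (-1.16) = 0.  So z_0 = -2 is a root, |z_0| = 2.
Divide out the factor (1 + 0.5 z) = (1 - z/z0) (since 1/z0 = -0.5):
  P(z) = (1 + 0.5 z)(1 + (-0.28) z + (0.29) z^2)
  [check: z-coef -0.28 - (-0.5) = 0.22; z^2-coef 0.29 - (-0.5)(-0.28) = 0.15; z^3-coef -(-0.5)(0.29) = 0.145.]
Remaining roots from the quadratic factor 1 + (-0.28) z + (0.29) z^2:
  Set 1 + (-0.28) z + (0.29) z^2 = 0, i.e. a z^2 + b z + c = 0 with a = 0.29, b = -0.28, c = 1.
  Discriminant D = b^2 - 4ac = (-0.28)^2 - 4*(0.29)*1 = 0.0784 - (1.16) = -1.0816.
  D < 0, so the roots are the complex-conjugate pair z = (-b +/- i sqrt(-D)) / (2a) = 0.4828 +/- 1.7931i.
  For a conjugate pair |z|^2 = z * conj(z) = (product of roots) = c/a = 1/(0.29) = 3.448276, so |z| = sqrt(3.448276) = 1.857 for both roots.
Moduli of all roots: 2.0000, 1.8570, 1.8570.
All moduli strictly greater than 1? Yes.
Verdict: Stationary.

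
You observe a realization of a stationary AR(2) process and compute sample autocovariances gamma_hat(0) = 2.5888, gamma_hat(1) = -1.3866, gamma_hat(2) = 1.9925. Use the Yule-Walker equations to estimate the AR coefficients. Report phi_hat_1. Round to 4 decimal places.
\hat\phi_{1} = -0.1730

The Yule-Walker equations for an AR(p) process read, in matrix form,
  Gamma_p phi = r_p,   with   (Gamma_p)_{ij} = gamma(|i - j|),
                       (r_p)_i = gamma(i),   i,j = 1..p.
Substitute the sample gammas (Toeplitz matrix and right-hand side of size 2):
  Gamma_p = [[2.5888, -1.3866], [-1.3866, 2.5888]]
  r_p     = [-1.3866, 1.9925]
Written out:
  2.5888 phi_1 - 1.3866 phi_2 = -1.3866
  -1.3866 phi_1 + 2.5888 phi_2 = 1.9925
Solve by Cramer's rule:
  det = gamma(0)^2 - gamma(1)^2 = (2.5888)^2 - (-1.3866)^2 = 6.70188544 - 1.92265956 = 4.77922588
  phi_hat_1 = [gamma(1) gamma(0) - gamma(1) gamma(2)] / det = [(-1.3866)(2.5888) - (-1.3866)(1.9925)] / 4.77922588 = -0.82682958 / 4.77922588 = -0.173
  phi_hat_2 = [gamma(0) gamma(2) - gamma(1)^2] / det = [(2.5888)(1.9925) - (-1.3866)^2] / 4.77922588 = 3.23552444 / 4.77922588 = 0.677
So phi_hat = [-0.1730, 0.6770].
Therefore phi_hat_1 = -0.1730.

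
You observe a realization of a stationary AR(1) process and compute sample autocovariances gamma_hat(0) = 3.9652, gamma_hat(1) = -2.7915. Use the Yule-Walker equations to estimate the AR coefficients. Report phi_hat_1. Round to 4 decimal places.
\hat\phi_{1} = -0.7040

The Yule-Walker equations for an AR(p) process read, in matrix form,
  Gamma_p phi = r_p,   with   (Gamma_p)_{ij} = gamma(|i - j|),
                       (r_p)_i = gamma(i),   i,j = 1..p.
Substitute the sample gammas (Toeplitz matrix and right-hand side of size 1):
  Gamma_p = [[3.9652]]
  r_p     = [-2.7915]
With p = 1 this is the single equation gamma(0) phi_1 = gamma(1):
  phi_hat_1 = gamma(1) / gamma(0) = -2.7915 / 3.9652 = -0.7040.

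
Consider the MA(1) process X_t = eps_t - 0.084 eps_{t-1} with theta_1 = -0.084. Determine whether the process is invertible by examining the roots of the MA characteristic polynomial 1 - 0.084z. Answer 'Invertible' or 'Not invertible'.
\text{Invertible}

The MA(q) characteristic polynomial is P(z) = 1 - 0.084z.
Invertibility requires all roots to lie outside the unit circle, i.e. |z| > 1 for every root.
This is linear in z: 1 + (-0.084) z = 0  =>  z = -1/(-0.084) = 11.904762,  |z| = 11.904762.
Moduli of all roots: 11.9048.
All moduli strictly greater than 1? Yes.
Verdict: Invertible.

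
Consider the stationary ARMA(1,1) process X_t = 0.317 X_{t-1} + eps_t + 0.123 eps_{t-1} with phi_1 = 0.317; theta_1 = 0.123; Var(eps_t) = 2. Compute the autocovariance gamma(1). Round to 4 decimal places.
\gamma(1) = 1.0165

Multiply the model equation by X_{t-k} and take expectations. With theta_0 = psi_0 = 1 and psi_j the MA(infinity) weights, this gives
  gamma(k) - sum_i phi_i gamma(k-i) = c_k,
  c_k = sigma^2 * sum_{j=k..q} theta_j psi_{j-k}   (c_k = 0 for k > q),
using gamma(-m) = gamma(m).
psi-weights needed (psi_j = theta_j + sum_i phi_i psi_{j-i}):
  psi_1 = theta_1 + phi_1 = 0.123 + (0.317) = 0.44
Right-hand sides:
  c_0 = sigma^2 (1 + theta_1 psi_1) = 2 * (1 + (0.123)(0.44)) = 2 * 1.05412 = 2.10824
  c_1 = sigma^2 theta_1 = 2 * (0.123) = 0.246
  c_2 = 0
Equations for k = 0 and k = 1 (AR order 1):
  gamma(0) = phi_1 gamma(1) + c_0
  gamma(1) = phi_1 gamma(0) + c_1
Substituting the second into the first: gamma(0) (1 - phi_1^2) = c_0 + phi_1 c_1, so
  gamma(0) = (c_0 + phi_1 c_1) / (1 - phi_1^2) = (2.10824 + (0.317)(0.246)) / (1 - (0.317)^2) = 2.186222 / 0.899511 = 2.430456.
  gamma(1) = phi_1 gamma(0) + c_1 = (0.317)(2.430456) + (0.246) = 1.016455.
Therefore gamma(1) = 1.0165 (to 4 decimal places).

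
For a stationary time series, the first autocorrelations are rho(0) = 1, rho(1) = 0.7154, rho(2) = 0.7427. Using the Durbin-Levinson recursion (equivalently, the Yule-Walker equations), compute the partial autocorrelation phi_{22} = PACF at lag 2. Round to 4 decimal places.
\phi_{22} = 0.4730

The PACF at lag k is phi_{kk}, the last component of the solution
to the Yule-Walker system G_k phi = r_k where
  (G_k)_{ij} = rho(|i - j|), (r_k)_i = rho(i), i,j = 1..k.
Equivalently, Durbin-Levinson gives phi_{kk} iteratively:
  phi_{11} = rho(1)
  phi_{kk} = [rho(k) - sum_{j=1..k-1} phi_{k-1,j} rho(k-j)]
            / [1 - sum_{j=1..k-1} phi_{k-1,j} rho(j)],
  phi_{k,j} = phi_{k-1,j} - phi_{kk} phi_{k-1,k-j},  j = 1..k-1.
Step k = 1:
  phi_11 = rho(1) = 0.7154.
Step k = 2:
  phi_22 = [rho(2) - phi_11 rho(1)] / [1 - phi_11 rho(1)] = [0.7427 - (0.7154)(0.7154)] / [1 - (0.7154)(0.7154)]
         = 0.23090284 / 0.48820284 = 0.473.
Therefore phi_{22} = 0.4730.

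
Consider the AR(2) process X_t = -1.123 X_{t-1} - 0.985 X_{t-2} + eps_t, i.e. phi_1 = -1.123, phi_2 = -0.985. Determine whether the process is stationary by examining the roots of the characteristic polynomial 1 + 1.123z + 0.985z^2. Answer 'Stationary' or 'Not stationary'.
\text{Stationary}

The AR(p) characteristic polynomial is P(z) = 1 + 1.123z + 0.985z^2.
Stationarity requires all roots to lie outside the unit circle, i.e. |z| > 1 for every root.
Set 1 + (1.123) z + (0.985) z^2 = 0, i.e. a z^2 + b z + c = 0 with a = 0.985, b = 1.123, c = 1.
Discriminant D = b^2 - 4ac = (1.123)^2 - 4*(0.985)*1 = 1.261129 - (3.94) = -2.678871.
D < 0, so the roots are the complex-conjugate pair z = (-b +/- i sqrt(-D)) / (2a) = -0.5701 +/- 0.8308i.
For a conjugate pair |z|^2 = z * conj(z) = (product of roots) = c/a = 1/(0.985) = 1.015228, so |z| = sqrt(1.015228) = 1.0076 for both roots.
Moduli of all roots: 1.0076, 1.0076.
All moduli strictly greater than 1? Yes.
Verdict: Stationary.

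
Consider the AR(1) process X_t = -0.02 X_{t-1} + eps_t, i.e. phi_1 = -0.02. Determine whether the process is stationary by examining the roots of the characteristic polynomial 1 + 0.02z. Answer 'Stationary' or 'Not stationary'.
\text{Stationary}

The AR(p) characteristic polynomial is P(z) = 1 + 0.02z.
Stationarity requires all roots to lie outside the unit circle, i.e. |z| > 1 for every root.
This is linear in z: 1 + (0.02) z = 0  =>  z = -1/(0.02) = -50,  |z| = 50.
Moduli of all roots: 50.0000.
All moduli strictly greater than 1? Yes.
Verdict: Stationary.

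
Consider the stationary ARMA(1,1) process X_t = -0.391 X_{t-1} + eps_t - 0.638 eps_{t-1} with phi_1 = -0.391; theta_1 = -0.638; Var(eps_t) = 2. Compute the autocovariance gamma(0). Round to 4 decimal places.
\gamma(0) = 4.4999

Multiply the model equation by X_{t-k} and take expectations. With theta_0 = psi_0 = 1 and psi_j the MA(infinity) weights, this gives
  gamma(k) - sum_i phi_i gamma(k-i) = c_k,
  c_k = sigma^2 * sum_{j=k..q} theta_j psi_{j-k}   (c_k = 0 for k > q),
using gamma(-m) = gamma(m).
psi-weights needed (psi_j = theta_j + sum_i phi_i psi_{j-i}):
  psi_1 = theta_1 + phi_1 = -0.638 + (-0.391) = -1.029
Right-hand sides:
  c_0 = sigma^2 (1 + theta_1 psi_1) = 2 * (1 + (-0.638)(-1.029)) = 2 * 1.656502 = 3.313004
  c_1 = sigma^2 theta_1 = 2 * (-0.638) = -1.276
  c_2 = 0
Equations for k = 0 and k = 1 (AR order 1):
  gamma(0) = phi_1 gamma(1) + c_0
  gamma(1) = phi_1 gamma(0) + c_1
Substituting the second into the first: gamma(0) (1 - phi_1^2) = c_0 + phi_1 c_1, so
  gamma(0) = (c_0 + phi_1 c_1) / (1 - phi_1^2) = (3.313004 + (-0.391)(-1.276)) / (1 - (-0.391)^2) = 3.81192 / 0.847119 = 4.499864.
Therefore gamma(0) = 4.4999 (to 4 decimal places).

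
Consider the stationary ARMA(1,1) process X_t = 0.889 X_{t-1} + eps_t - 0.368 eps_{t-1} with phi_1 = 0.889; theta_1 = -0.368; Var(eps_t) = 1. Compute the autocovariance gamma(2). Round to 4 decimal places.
\gamma(2) = 1.4863

Multiply the model equation by X_{t-k} and take expectations. With theta_0 = psi_0 = 1 and psi_j the MA(infinity) weights, this gives
  gamma(k) - sum_i phi_i gamma(k-i) = c_k,
  c_k = sigma^2 * sum_{j=k..q} theta_j psi_{j-k}   (c_k = 0 for k > q),
using gamma(-m) = gamma(m).
psi-weights needed (psi_j = theta_j + sum_i phi_i psi_{j-i}):
  psi_1 = theta_1 + phi_1 = -0.368 + (0.889) = 0.521
Right-hand sides:
  c_0 = sigma^2 (1 + theta_1 psi_1) = 1 * (1 + (-0.368)(0.521)) = 1 * 0.808272 = 0.808272
  c_1 = sigma^2 theta_1 = 1 * (-0.368) = -0.368
  c_2 = 0
Equations for k = 0 and k = 1 (AR order 1):
  gamma(0) = phi_1 gamma(1) + c_0
  gamma(1) = phi_1 gamma(0) + c_1
Substituting the second into the first: gamma(0) (1 - phi_1^2) = c_0 + phi_1 c_1, so
  gamma(0) = (c_0 + phi_1 c_1) / (1 - phi_1^2) = (0.808272 + (0.889)(-0.368)) / (1 - (0.889)^2) = 0.48112 / 0.209679 = 2.294555.
  gamma(1) = phi_1 gamma(0) + c_1 = (0.889)(2.294555) + (-0.368) = 1.671859.
For k = 2 (> q): gamma(2) = phi_1 gamma(1) = (0.889)(1.671859) = 1.486283.
Therefore gamma(2) = 1.4863 (to 4 decimal places).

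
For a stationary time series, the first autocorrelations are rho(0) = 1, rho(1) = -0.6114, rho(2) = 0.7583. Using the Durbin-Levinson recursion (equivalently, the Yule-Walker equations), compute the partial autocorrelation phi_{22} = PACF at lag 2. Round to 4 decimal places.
\phi_{22} = 0.6140

The PACF at lag k is phi_{kk}, the last component of the solution
to the Yule-Walker system G_k phi = r_k where
  (G_k)_{ij} = rho(|i - j|), (r_k)_i = rho(i), i,j = 1..k.
Equivalently, Durbin-Levinson gives phi_{kk} iteratively:
  phi_{11} = rho(1)
  phi_{kk} = [rho(k) - sum_{j=1..k-1} phi_{k-1,j} rho(k-j)]
            / [1 - sum_{j=1..k-1} phi_{k-1,j} rho(j)],
  phi_{k,j} = phi_{k-1,j} - phi_{kk} phi_{k-1,k-j},  j = 1..k-1.
Step k = 1:
  phi_11 = rho(1) = -0.6114.
Step k = 2:
  phi_22 = [rho(2) - phi_11 rho(1)] / [1 - phi_11 rho(1)] = [0.7583 - (-0.6114)(-0.6114)] / [1 - (-0.6114)(-0.6114)]
         = 0.38449004 / 0.62619004 = 0.614.
Therefore phi_{22} = 0.6140.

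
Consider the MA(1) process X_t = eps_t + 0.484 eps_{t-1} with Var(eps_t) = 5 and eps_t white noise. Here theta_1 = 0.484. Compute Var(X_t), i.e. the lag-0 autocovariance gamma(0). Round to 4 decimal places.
\gamma(0) = 6.1713

For an MA(q) process X_t = eps_t + sum_i theta_i eps_{t-i} with
Var(eps_t) = sigma^2, the variance is
  gamma(0) = sigma^2 * (1 + sum_i theta_i^2).
  sum_i theta_i^2 = (0.484)^2 = 0.234256.
  gamma(0) = 5 * (1 + 0.234256) = 5 * 1.234256 = 6.17128, which rounds to 6.1713.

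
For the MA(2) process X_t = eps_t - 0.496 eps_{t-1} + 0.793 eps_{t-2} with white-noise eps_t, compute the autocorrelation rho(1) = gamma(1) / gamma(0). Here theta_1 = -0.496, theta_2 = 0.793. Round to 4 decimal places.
\rho(1) = -0.4743

For an MA(q) process with theta_0 = 1, the autocovariance is
  gamma(k) = sigma^2 * sum_{i=0..q-k} theta_i * theta_{i+k},
and rho(k) = gamma(k) / gamma(0). Sigma^2 cancels.
  numerator   = (1)*(-0.496) + (-0.496)*(0.793) = -0.889328.
  denominator = (1)^2 + (-0.496)^2 + (0.793)^2 = 1.874865.
  rho(1) = -0.889328 / 1.874865 = -0.4743.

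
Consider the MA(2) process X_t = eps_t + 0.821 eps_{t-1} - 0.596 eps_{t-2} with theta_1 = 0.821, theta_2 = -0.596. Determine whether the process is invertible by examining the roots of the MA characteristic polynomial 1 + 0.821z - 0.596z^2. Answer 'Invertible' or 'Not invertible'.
\text{Not invertible}

The MA(q) characteristic polynomial is P(z) = 1 + 0.821z - 0.596z^2.
Invertibility requires all roots to lie outside the unit circle, i.e. |z| > 1 for every root.
Set 1 + (0.821) z + (-0.596) z^2 = 0, i.e. a z^2 + b z + c = 0 with a = -0.596, b = 0.821, c = 1.
Discriminant D = b^2 - 4ac = (0.821)^2 - 4*(-0.596)*1 = 0.674041 - (-2.384) = 3.058041.
D >= 0, so the roots are real: z = (-b +/- sqrt(D)) / (2a) = (-0.821 +/- 1.748726) / (-1.192).
  z_1 = (-0.821 + 1.748726) / (-1.192) = -0.7783,   |z_1| = 0.7783.
  z_2 = (-0.821 - 1.748726) / (-1.192) = 2.1558,   |z_2| = 2.1558.
Moduli of all roots: 0.7783, 2.1558.
All moduli strictly greater than 1? No.
Verdict: Not invertible.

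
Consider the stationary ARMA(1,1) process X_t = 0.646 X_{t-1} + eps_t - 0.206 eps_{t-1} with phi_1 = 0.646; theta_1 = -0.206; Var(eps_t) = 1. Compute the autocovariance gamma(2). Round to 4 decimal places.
\gamma(2) = 0.4229

Multiply the model equation by X_{t-k} and take expectations. With theta_0 = psi_0 = 1 and psi_j the MA(infinity) weights, this gives
  gamma(k) - sum_i phi_i gamma(k-i) = c_k,
  c_k = sigma^2 * sum_{j=k..q} theta_j psi_{j-k}   (c_k = 0 for k > q),
using gamma(-m) = gamma(m).
psi-weights needed (psi_j = theta_j + sum_i phi_i psi_{j-i}):
  psi_1 = theta_1 + phi_1 = -0.206 + (0.646) = 0.44
Right-hand sides:
  c_0 = sigma^2 (1 + theta_1 psi_1) = 1 * (1 + (-0.206)(0.44)) = 1 * 0.90936 = 0.90936
  c_1 = sigma^2 theta_1 = 1 * (-0.206) = -0.206
  c_2 = 0
Equations for k = 0 and k = 1 (AR order 1):
  gamma(0) = phi_1 gamma(1) + c_0
  gamma(1) = phi_1 gamma(0) + c_1
Substituting the second into the first: gamma(0) (1 - phi_1^2) = c_0 + phi_1 c_1, so
  gamma(0) = (c_0 + phi_1 c_1) / (1 - phi_1^2) = (0.90936 + (0.646)(-0.206)) / (1 - (0.646)^2) = 0.776284 / 0.582684 = 1.332256.
  gamma(1) = phi_1 gamma(0) + c_1 = (0.646)(1.332256) + (-0.206) = 0.654637.
For k = 2 (> q): gamma(2) = phi_1 gamma(1) = (0.646)(0.654637) = 0.422896.
Therefore gamma(2) = 0.4229 (to 4 decimal places).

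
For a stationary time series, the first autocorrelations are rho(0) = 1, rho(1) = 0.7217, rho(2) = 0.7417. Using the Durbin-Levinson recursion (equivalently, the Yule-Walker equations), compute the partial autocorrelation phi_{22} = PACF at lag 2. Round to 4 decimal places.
\phi_{22} = 0.4609

The PACF at lag k is phi_{kk}, the last component of the solution
to the Yule-Walker system G_k phi = r_k where
  (G_k)_{ij} = rho(|i - j|), (r_k)_i = rho(i), i,j = 1..k.
Equivalently, Durbin-Levinson gives phi_{kk} iteratively:
  phi_{11} = rho(1)
  phi_{kk} = [rho(k) - sum_{j=1..k-1} phi_{k-1,j} rho(k-j)]
            / [1 - sum_{j=1..k-1} phi_{k-1,j} rho(j)],
  phi_{k,j} = phi_{k-1,j} - phi_{kk} phi_{k-1,k-j},  j = 1..k-1.
Step k = 1:
  phi_11 = rho(1) = 0.7217.
Step k = 2:
  phi_22 = [rho(2) - phi_11 rho(1)] / [1 - phi_11 rho(1)] = [0.7417 - (0.7217)(0.7217)] / [1 - (0.7217)(0.7217)]
         = 0.22084911 / 0.47914911 = 0.4609.
Therefore phi_{22} = 0.4609.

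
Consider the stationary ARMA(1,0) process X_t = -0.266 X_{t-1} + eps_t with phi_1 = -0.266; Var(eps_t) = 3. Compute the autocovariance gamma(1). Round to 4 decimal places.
\gamma(1) = -0.8588

Multiply the model equation by X_{t-k} and take expectations. With theta_0 = psi_0 = 1 and psi_j the MA(infinity) weights, this gives
  gamma(k) - sum_i phi_i gamma(k-i) = c_k,
  c_k = sigma^2 * sum_{j=k..q} theta_j psi_{j-k}   (c_k = 0 for k > q),
using gamma(-m) = gamma(m).
Pure AR (q = 0): c_0 = sigma^2 = 3, c_k = 0 for k >= 1.
Equations for k = 0 and k = 1 (AR order 1):
  gamma(0) = phi_1 gamma(1) + c_0
  gamma(1) = phi_1 gamma(0) + c_1
Substituting the second into the first: gamma(0) (1 - phi_1^2) = c_0 + phi_1 c_1, so
  gamma(0) = c_0 / (1 - phi_1^2) = 3 / (1 - (-0.266)^2) = 3 / 0.929244 = 3.228431.
  gamma(1) = phi_1 gamma(0) = (-0.266)(3.228431) = -0.858763.
Therefore gamma(1) = -0.8588 (to 4 decimal places).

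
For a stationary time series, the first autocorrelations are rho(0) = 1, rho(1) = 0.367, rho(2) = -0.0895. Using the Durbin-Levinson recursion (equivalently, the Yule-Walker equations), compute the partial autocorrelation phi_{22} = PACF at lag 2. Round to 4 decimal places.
\phi_{22} = -0.2591

The PACF at lag k is phi_{kk}, the last component of the solution
to the Yule-Walker system G_k phi = r_k where
  (G_k)_{ij} = rho(|i - j|), (r_k)_i = rho(i), i,j = 1..k.
Equivalently, Durbin-Levinson gives phi_{kk} iteratively:
  phi_{11} = rho(1)
  phi_{kk} = [rho(k) - sum_{j=1..k-1} phi_{k-1,j} rho(k-j)]
            / [1 - sum_{j=1..k-1} phi_{k-1,j} rho(j)],
  phi_{k,j} = phi_{k-1,j} - phi_{kk} phi_{k-1,k-j},  j = 1..k-1.
Step k = 1:
  phi_11 = rho(1) = 0.367.
Step k = 2:
  phi_22 = [rho(2) - phi_11 rho(1)] / [1 - phi_11 rho(1)] = [-0.0895 - (0.367)(0.367)] / [1 - (0.367)(0.367)]
         = -0.224189 / 0.865311 = -0.2591.
Therefore phi_{22} = -0.2591.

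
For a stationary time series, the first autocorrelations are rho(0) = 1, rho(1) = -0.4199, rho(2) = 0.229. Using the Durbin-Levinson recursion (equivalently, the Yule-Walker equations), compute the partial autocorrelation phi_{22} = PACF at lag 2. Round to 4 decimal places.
\phi_{22} = 0.0640

The PACF at lag k is phi_{kk}, the last component of the solution
to the Yule-Walker system G_k phi = r_k where
  (G_k)_{ij} = rho(|i - j|), (r_k)_i = rho(i), i,j = 1..k.
Equivalently, Durbin-Levinson gives phi_{kk} iteratively:
  phi_{11} = rho(1)
  phi_{kk} = [rho(k) - sum_{j=1..k-1} phi_{k-1,j} rho(k-j)]
            / [1 - sum_{j=1..k-1} phi_{k-1,j} rho(j)],
  phi_{k,j} = phi_{k-1,j} - phi_{kk} phi_{k-1,k-j},  j = 1..k-1.
Step k = 1:
  phi_11 = rho(1) = -0.4199.
Step k = 2:
  phi_22 = [rho(2) - phi_11 rho(1)] / [1 - phi_11 rho(1)] = [0.229 - (-0.4199)(-0.4199)] / [1 - (-0.4199)(-0.4199)]
         = 0.05268399 / 0.82368399 = 0.064.
Therefore phi_{22} = 0.0640.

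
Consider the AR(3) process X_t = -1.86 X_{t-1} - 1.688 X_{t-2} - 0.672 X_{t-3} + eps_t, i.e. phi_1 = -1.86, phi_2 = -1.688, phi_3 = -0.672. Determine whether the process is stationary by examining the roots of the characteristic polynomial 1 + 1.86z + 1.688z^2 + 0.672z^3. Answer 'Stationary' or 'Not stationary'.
\text{Stationary}

The AR(p) characteristic polynomial is P(z) = 1 + 1.86z + 1.688z^2 + 0.672z^3.
Stationarity requires all roots to lie outside the unit circle, i.e. |z| > 1 for every root.
Degree 3: look for a simple real root z0 first, then factor out (1 - z/z0) and solve the remaining quadratic.
Testing z0 = -1.25: P(-1.25) = 1 + (1.86)(-1.25) + (1.688)(-1.25)^2 + (0.672)(-1.25)^3
  = 1 + (-2.325) + (2.6375) + (-1.3125) = 0.  So z_0 = -1.25 is a root, |z_0| = 1.25.
Divide out the factor (1 + 0.8 z) = (1 - z/z0) (since 1/z0 = -0.8):
  P(z) = (1 + 0.8 z)(1 + (1.06) z + (0.84) z^2)
  [check: z-coef 1.06 - (-0.8) = 1.86; z^2-coef 0.84 - (-0.8)(1.06) = 1.688; z^3-coef -(-0.8)(0.84) = 0.672.]
Remaining roots from the quadratic factor 1 + (1.06) z + (0.84) z^2:
  Set 1 + (1.06) z + (0.84) z^2 = 0, i.e. a z^2 + b z + c = 0 with a = 0.84, b = 1.06, c = 1.
  Discriminant D = b^2 - 4ac = (1.06)^2 - 4*(0.84)*1 = 1.1236 - (3.36) = -2.2364.
  D < 0, so the roots are the complex-conjugate pair z = (-b +/- i sqrt(-D)) / (2a) = -0.631 +/- 0.8902i.
  For a conjugate pair |z|^2 = z * conj(z) = (product of roots) = c/a = 1/(0.84) = 1.190476, so |z| = sqrt(1.190476) = 1.0911 for both roots.
Moduli of all roots: 1.2500, 1.0911, 1.0911.
All moduli strictly greater than 1? Yes.
Verdict: Stationary.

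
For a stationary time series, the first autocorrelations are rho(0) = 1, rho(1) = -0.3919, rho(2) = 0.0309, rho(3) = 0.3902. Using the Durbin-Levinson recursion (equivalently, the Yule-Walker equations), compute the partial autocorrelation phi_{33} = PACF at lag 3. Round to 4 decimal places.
\phi_{33} = 0.4191

The PACF at lag k is phi_{kk}, the last component of the solution
to the Yule-Walker system G_k phi = r_k where
  (G_k)_{ij} = rho(|i - j|), (r_k)_i = rho(i), i,j = 1..k.
Equivalently, Durbin-Levinson gives phi_{kk} iteratively:
  phi_{11} = rho(1)
  phi_{kk} = [rho(k) - sum_{j=1..k-1} phi_{k-1,j} rho(k-j)]
            / [1 - sum_{j=1..k-1} phi_{k-1,j} rho(j)],
  phi_{k,j} = phi_{k-1,j} - phi_{kk} phi_{k-1,k-j},  j = 1..k-1.
Step k = 1:
  phi_11 = rho(1) = -0.3919.
Step k = 2:
  phi_22 = [rho(2) - phi_11 rho(1)] / [1 - phi_11 rho(1)] = [0.0309 - (-0.3919)(-0.3919)] / [1 - (-0.3919)(-0.3919)]
         = -0.12268561 / 0.84641439 = -0.144947.
  Update: phi_21 = phi_11 - phi_22 phi_11 = -0.3919 - (-0.144947)(-0.3919) = -0.448705.
Step k = 3:
  phi_33 = [rho(3) - phi_21 rho(2) - phi_22 rho(1)] / [1 - phi_21 rho(1) - phi_22 rho(2)]
    numerator   = 0.3902 - (-0.448705)(0.0309) - (-0.144947)(-0.3919) = 0.34726007
    denominator = 1 - (-0.448705)(-0.3919) - (-0.144947)(0.0309) = 0.82863142
  phi_33 = 0.34726007 / 0.82863142 = 0.4191.
Therefore phi_{33} = 0.4191.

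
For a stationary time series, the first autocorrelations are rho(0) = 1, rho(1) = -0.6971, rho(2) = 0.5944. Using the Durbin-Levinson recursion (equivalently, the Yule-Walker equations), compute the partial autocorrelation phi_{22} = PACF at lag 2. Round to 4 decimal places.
\phi_{22} = 0.2110

The PACF at lag k is phi_{kk}, the last component of the solution
to the Yule-Walker system G_k phi = r_k where
  (G_k)_{ij} = rho(|i - j|), (r_k)_i = rho(i), i,j = 1..k.
Equivalently, Durbin-Levinson gives phi_{kk} iteratively:
  phi_{11} = rho(1)
  phi_{kk} = [rho(k) - sum_{j=1..k-1} phi_{k-1,j} rho(k-j)]
            / [1 - sum_{j=1..k-1} phi_{k-1,j} rho(j)],
  phi_{k,j} = phi_{k-1,j} - phi_{kk} phi_{k-1,k-j},  j = 1..k-1.
Step k = 1:
  phi_11 = rho(1) = -0.6971.
Step k = 2:
  phi_22 = [rho(2) - phi_11 rho(1)] / [1 - phi_11 rho(1)] = [0.5944 - (-0.6971)(-0.6971)] / [1 - (-0.6971)(-0.6971)]
         = 0.10845159 / 0.51405159 = 0.211.
Therefore phi_{22} = 0.2110.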